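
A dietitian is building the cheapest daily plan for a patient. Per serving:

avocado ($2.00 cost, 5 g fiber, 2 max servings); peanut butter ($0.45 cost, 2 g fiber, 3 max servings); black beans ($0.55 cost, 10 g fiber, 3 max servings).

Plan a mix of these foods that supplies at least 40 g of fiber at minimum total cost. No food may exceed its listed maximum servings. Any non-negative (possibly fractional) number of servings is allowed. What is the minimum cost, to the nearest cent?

Cost per g of fiber: black beans $0.0550, peanut butter $0.2250, avocado $0.4000.
Take 3 servings of black beans: +30.0 g fiber for $1.65 (total $1.65, still need 10.0 g).
Take 3 servings of peanut butter: +6.0 g fiber for $1.35 (total $3.00, still need 4.0 g).
Take 0.8 servings of avocado: +4.0 g fiber for $1.60 (total $4.60, still need 0.0 g).
Filling from the cheapest source first is optimal under one linear minimum: $4.60.

$4.60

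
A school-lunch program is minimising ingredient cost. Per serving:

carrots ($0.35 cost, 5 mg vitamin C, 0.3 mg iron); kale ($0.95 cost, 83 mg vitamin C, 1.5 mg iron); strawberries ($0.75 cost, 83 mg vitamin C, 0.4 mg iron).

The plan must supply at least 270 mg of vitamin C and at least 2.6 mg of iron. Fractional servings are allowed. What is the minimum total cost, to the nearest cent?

A basic optimal solution has at most two foods positive. Try each food alone and each pair with both targets met exactly.
carrots only: max(270/5, 2.6/0.3) = 54 servings → $18.90.
kale only: max(270/83, 2.6/1.5) = 3.253 servings → $3.09.
strawberries only: max(270/83, 2.6/0.4) = 6.5 servings → $4.88.
carrots + kale: the both-tight solution has a negative serving — not a feasible corner.
carrots + strawberries with both tight: 4.707 servings and 2.969 servings → $3.87.
kale + strawberries with both tight: 1.181 servings and 2.072 servings → $2.68.
Cheapest feasible corner: $2.68.

$2.68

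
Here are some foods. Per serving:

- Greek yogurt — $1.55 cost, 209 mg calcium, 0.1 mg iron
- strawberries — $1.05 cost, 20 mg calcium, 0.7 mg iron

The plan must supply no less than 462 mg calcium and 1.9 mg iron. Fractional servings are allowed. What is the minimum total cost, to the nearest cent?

The cheapest plan sits at a corner of the feasible region — with two constraints it uses at most two foods.
Greek yogurt only: max(462/209, 1.9/0.1) = 19 servings → $29.45.
strawberries only: max(462/20, 1.9/0.7) = 23.1 servings → $24.25.
Greek yogurt + strawberries with both tight: 1.978 servings and 2.432 servings → $5.62.
The minimum over all feasible corners is $5.62.

$5.62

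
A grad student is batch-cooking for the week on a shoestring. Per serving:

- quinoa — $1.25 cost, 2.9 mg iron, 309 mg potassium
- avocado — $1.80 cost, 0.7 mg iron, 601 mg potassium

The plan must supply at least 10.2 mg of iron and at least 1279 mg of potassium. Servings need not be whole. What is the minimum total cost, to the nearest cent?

$4.94

With two linear requirements the optimum uses one or two foods; enumerate the corners.
quinoa only: max(10.2/2.9, 1279/309) = 4.139 servings → $5.17.
avocado only: max(10.2/0.7, 1279/601) = 14.57 servings → $26.23.
quinoa + avocado with both tight: 3.429 servings and 0.3651 servings → $4.94.
So the least-cost plan costs $4.94.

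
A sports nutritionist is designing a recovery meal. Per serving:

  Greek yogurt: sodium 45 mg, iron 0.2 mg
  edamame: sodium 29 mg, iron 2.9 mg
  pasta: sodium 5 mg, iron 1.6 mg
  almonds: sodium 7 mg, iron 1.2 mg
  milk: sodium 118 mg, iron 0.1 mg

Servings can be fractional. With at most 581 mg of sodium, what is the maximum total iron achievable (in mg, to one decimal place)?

185.9 mg

Iron per mg sodium: pasta 0.32, almonds 0.1714, edamame 0.1, Greek yogurt 0.004444, milk 0.0008475.
With no serving limits, spend the whole sodium allowance on pasta: 581 mg / 5 mg × 1.6 mg = 185.9 mg.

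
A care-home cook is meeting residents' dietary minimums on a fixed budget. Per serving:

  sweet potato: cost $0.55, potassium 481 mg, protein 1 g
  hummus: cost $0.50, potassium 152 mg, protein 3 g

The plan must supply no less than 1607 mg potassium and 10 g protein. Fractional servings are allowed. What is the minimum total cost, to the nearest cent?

A basic optimal solution has at most two foods positive. Try each food alone and each pair with both targets met exactly.
sweet potato only: max(1607/481, 10/1) = 10 servings → $5.50.
hummus only: max(1607/152, 10/3) = 10.57 servings → $5.29.
sweet potato + hummus with both tight: 2.557 servings and 2.481 servings → $2.65.
The minimum over all feasible corners is $2.65.

$2.65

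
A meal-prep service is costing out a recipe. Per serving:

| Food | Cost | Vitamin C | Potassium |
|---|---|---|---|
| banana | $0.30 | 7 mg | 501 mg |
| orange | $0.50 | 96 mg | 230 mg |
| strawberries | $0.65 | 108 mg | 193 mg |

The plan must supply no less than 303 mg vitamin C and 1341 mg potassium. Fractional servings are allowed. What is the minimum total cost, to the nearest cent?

An LP optimum is at a vertex; with two nutrient constraints at most two foods are used. Check each candidate.
banana only: max(303/7, 1341/501) = 43.29 servings → $12.99.
orange only: max(303/96, 1341/230) = 5.83 servings → $2.92.
strawberries only: max(303/108, 1341/193) = 6.948 servings → $4.52.
banana + orange with both tight: 1.27 servings and 3.064 servings → $1.91.
banana + strawberries with both tight: 1.637 servings and 2.699 servings → $2.25.
orange + strawberries: intersection lies outside the first quadrant.
So the least-cost plan costs $1.91.

$1.91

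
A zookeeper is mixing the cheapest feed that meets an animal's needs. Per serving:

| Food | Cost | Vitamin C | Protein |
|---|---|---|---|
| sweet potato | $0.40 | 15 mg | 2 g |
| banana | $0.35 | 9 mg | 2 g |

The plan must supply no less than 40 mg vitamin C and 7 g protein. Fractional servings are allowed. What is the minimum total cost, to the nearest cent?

$1.30

A basic optimal solution has at most two foods positive. Try each food alone and each pair with both targets met exactly.
sweet potato only: max(40/15, 7/2) = 3.5 servings → $1.40.
banana only: max(40/9, 7/2) = 4.444 servings → $1.56.
sweet potato + banana with both tight: 1.417 servings and 2.083 servings → $1.30.
The minimum over all feasible corners is $1.30.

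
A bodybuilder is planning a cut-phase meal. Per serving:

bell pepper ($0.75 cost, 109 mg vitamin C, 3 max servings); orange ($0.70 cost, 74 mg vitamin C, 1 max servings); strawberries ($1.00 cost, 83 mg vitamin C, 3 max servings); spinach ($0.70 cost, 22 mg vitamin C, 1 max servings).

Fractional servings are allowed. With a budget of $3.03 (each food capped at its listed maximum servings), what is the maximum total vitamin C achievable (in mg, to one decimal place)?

407.6 mg

Vitamin C per dollar: bell pepper 145.3, orange 105.7, strawberries 83, spinach 31.43.
Take 3 servings of bell pepper: spends $2.25, +327.0 mg vitamin C (running total 327.0 mg).
Take 1 serving of orange: spends $0.70, +74.0 mg vitamin C (running total 401.0 mg).
Take 0.08 servings of strawberries: spends $0.08, +6.6 mg vitamin C (running total 407.6 mg).
Greedy by best ratio exhausts the cost allowance optimally: 407.6 mg.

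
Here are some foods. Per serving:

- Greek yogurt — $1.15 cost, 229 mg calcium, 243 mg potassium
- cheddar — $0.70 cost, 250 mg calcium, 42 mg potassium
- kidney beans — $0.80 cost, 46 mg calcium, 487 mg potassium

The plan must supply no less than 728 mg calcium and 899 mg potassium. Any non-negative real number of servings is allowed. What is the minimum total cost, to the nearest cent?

At the optimum either one food covers both requirements or two foods hit both targets exactly; no other combination can be cheaper.
Greek yogurt only: max(728/229, 899/243) = 3.7 servings → $4.25.
cheddar only: max(728/250, 899/42) = 21.4 servings → $14.98.
kidney beans only: max(728/46, 899/487) = 15.83 servings → $12.66.
Greek yogurt + cheddar: the both-tight solution has a negative serving — not a feasible corner.
Greek yogurt + kidney beans with both tight: 3.121 servings and 0.2887 servings → $3.82.
cheddar + kidney beans with both tight: 2.614 servings and 1.621 servings → $3.13.
So the least-cost plan costs $3.13.

$3.13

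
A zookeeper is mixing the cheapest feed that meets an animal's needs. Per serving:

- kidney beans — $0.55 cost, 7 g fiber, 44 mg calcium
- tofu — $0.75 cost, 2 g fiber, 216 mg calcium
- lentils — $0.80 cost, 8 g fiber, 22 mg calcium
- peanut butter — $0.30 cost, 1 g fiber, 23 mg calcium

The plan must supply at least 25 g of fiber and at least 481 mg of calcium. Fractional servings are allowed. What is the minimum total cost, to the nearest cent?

$2.91

Minimising a linear cost over {fiber ≥ 25, calcium ≥ 481, servings ≥ 0} — the optimum is at a vertex, using one or two foods.
kidney beans only: max(25/7, 481/44) = 10.93 servings → $6.01.
tofu only: max(25/2, 481/216) = 12.5 servings → $9.38.
lentils only: max(25/8, 481/22) = 21.86 servings → $17.49.
peanut butter only: max(25/1, 481/23) = 25 servings → $7.50.
kidney beans + tofu with both tight: 3.117 servings and 1.592 servings → $2.91.
kidney beans + lentils: the both-tight solution has a negative serving — not a feasible corner.
kidney beans + peanut butter with both tight: 0.8034 servings and 19.38 servings → $6.25.
tofu + lentils with both tight: 1.958 servings and 2.635 servings → $3.58.
tofu + peanut butter: intersection lies outside the first quadrant.
lentils + peanut butter with both tight: 0.5802 servings and 20.36 servings → $6.57.
The minimum over all feasible corners is $2.91.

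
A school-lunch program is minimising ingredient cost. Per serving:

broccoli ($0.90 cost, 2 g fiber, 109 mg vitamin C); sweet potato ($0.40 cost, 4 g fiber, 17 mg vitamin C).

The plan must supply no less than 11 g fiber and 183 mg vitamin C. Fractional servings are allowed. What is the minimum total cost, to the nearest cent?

An LP optimum is at a vertex; with two nutrient constraints at most two foods are used. Check each candidate.
broccoli only: max(11/2, 183/109) = 5.5 servings → $4.95.
sweet potato only: max(11/4, 183/17) = 10.76 servings → $4.31.
broccoli + sweet potato with both tight: 1.356 servings and 2.072 servings → $2.05.
The minimum over all feasible corners is $2.05.

$2.05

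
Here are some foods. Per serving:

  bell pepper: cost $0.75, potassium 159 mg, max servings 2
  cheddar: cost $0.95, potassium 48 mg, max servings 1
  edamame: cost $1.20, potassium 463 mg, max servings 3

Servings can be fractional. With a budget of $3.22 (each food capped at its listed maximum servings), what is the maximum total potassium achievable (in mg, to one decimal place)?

Potassium per dollar: edamame 385.8, bell pepper 212, cheddar 50.53.
Take 2.683 servings of edamame: spends $3.22, +1242.4 mg potassium (running total 1242.4 mg).
Filling greedily by potassium-per-dollar is optimal for one linear limit, giving 1242.4 mg.

1242.4 mg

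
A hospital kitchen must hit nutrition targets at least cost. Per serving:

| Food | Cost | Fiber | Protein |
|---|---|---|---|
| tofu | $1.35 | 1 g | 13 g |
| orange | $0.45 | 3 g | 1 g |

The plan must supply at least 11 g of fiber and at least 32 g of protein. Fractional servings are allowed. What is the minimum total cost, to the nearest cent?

$4.33

Minimising a linear cost over {fiber ≥ 11, protein ≥ 32, servings ≥ 0} — the optimum is at a vertex, using one or two foods.
tofu only: max(11/1, 32/13) = 11 servings → $14.85.
orange only: max(11/3, 32/1) = 32 servings → $14.40.
tofu + orange with both tight: 2.237 servings and 2.921 servings → $4.33.
The minimum over all feasible corners is $4.33.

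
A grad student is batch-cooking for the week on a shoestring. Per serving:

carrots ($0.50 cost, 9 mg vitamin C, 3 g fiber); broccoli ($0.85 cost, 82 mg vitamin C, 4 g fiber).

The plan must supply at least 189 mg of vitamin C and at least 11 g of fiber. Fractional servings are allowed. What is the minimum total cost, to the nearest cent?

This is a tiny linear program; its minimum lies at a vertex of the feasible set. List the vertices and price them.
carrots only: max(189/9, 11/3) = 21 servings → $10.50.
broccoli only: max(189/82, 11/4) = 2.75 servings → $2.34.
carrots + broccoli with both tight: 0.6952 servings and 2.229 servings → $2.24.
Cheapest feasible corner: $2.24.

$2.24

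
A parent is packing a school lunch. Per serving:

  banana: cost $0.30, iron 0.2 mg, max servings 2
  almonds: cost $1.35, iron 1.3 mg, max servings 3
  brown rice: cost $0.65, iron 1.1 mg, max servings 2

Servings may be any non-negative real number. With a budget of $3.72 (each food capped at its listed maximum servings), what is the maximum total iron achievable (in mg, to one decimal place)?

4.5 mg

Iron per dollar: brown rice 1.692, almonds 0.963, banana 0.6667.
Take 2 servings of brown rice: spends $1.30, +2.2 mg iron (running total 2.2 mg).
Take 1.793 servings of almonds: spends $2.42, +2.3 mg iron (running total 4.5 mg).
Filling greedily by iron-per-dollar is optimal for one linear limit, giving 4.5 mg.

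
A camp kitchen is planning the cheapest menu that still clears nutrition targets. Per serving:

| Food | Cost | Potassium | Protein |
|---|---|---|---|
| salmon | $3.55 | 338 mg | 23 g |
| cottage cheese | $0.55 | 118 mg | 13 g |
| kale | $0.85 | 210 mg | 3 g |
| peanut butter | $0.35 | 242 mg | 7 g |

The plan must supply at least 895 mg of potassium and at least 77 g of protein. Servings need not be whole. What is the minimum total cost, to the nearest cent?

This is a tiny linear program; its minimum lies at a vertex of the feasible set. List the vertices and price them.
salmon only: max(895/338, 77/23) = 3.348 servings → $11.88.
cottage cheese only: max(895/118, 77/13) = 7.585 servings → $4.17.
kale only: max(895/210, 77/3) = 25.67 servings → $21.82.
peanut butter only: max(895/242, 77/7) = 11 servings → $3.85.
salmon + cottage cheese with both tight: 1.517 servings and 3.239 servings → $7.17.
salmon + kale: the both-tight solution has a negative serving — not a feasible corner.
salmon + peanut butter: intersection lies outside the first quadrant.
cottage cheese + kale with both tight: 5.676 servings and 1.073 servings → $4.03.
cottage cheese + peanut butter with both tight: 5.331 servings and 1.099 servings → $3.32.
kale + peanut butter: intersection lies outside the first quadrant.
Cheapest feasible corner: $3.32.

$3.32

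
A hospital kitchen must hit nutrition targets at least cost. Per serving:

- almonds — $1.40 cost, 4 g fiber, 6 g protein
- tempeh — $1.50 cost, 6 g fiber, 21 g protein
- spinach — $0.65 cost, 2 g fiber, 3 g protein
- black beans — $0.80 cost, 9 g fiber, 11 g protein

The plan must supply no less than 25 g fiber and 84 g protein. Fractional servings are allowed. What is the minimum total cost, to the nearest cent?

With two linear requirements the optimum uses one or two foods; enumerate the corners.
almonds only: max(25/4, 84/6) = 14 servings → $19.60.
tempeh only: max(25/6, 84/21) = 4.167 servings → $6.25.
spinach only: max(25/2, 84/3) = 28 servings → $18.20.
black beans only: max(25/9, 84/11) = 7.636 servings → $6.11.
almonds + tempeh with both tight: 0.4375 servings and 3.875 servings → $6.42.
almonds + spinach (both tight): parallel constraints — no distinct corner.
almonds + black beans: intersection lies outside the first quadrant.
tempeh + spinach with both tight: 3.875 servings and 0.875 servings → $6.38.
tempeh + black beans with both tight: 3.911 servings and 0.1707 servings → $6.00.
spinach + black beans: intersection lies outside the first quadrant.
Cheapest feasible corner: $6.00.

$6.00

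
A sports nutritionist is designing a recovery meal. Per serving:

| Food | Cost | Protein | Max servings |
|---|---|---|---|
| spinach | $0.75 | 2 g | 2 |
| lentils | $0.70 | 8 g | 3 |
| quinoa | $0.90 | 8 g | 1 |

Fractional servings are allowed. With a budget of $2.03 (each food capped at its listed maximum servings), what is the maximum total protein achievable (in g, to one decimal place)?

23.2 g

Protein per dollar: lentils 11.43, quinoa 8.889, spinach 2.667.
Take 2.9 servings of lentils: spends $2.03, +23.2 g protein (running total 23.2 g).
Filling greedily by protein-per-dollar is optimal for one linear limit, giving 23.2 g.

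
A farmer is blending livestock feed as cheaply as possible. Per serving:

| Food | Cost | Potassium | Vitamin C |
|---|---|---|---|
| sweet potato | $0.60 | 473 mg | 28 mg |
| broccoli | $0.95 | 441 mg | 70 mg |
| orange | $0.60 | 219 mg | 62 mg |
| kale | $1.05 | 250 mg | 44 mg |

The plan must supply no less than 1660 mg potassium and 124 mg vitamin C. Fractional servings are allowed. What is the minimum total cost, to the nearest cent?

Two binding constraints pin down two serving amounts, so the optimal mix uses at most two foods. The candidates are each food alone (scaled to the tighter of potassium/vitamin C) and each pair with both constraints tight.
sweet potato only: max(1660/473, 124/28) = 4.429 servings → $2.66.
broccoli only: max(1660/441, 124/70) = 3.764 servings → $3.58.
orange only: max(1660/219, 124/62) = 7.58 servings → $4.55.
kale only: max(1660/250, 124/44) = 6.64 servings → $6.97.
sweet potato + broccoli with both tight: 2.963 servings and 0.5863 servings → $2.33.
sweet potato + orange with both tight: 3.267 servings and 0.5248 servings → $2.27.
sweet potato + kale with both tight: 3.044 servings and 0.8813 servings → $2.75.
broccoli + orange with both targets exact would need a negative amount; discard.
broccoli + kale with both targets exact would need a negative amount; discard.
orange + kale: intersection lies outside the first quadrant.
Cheapest feasible corner: $2.27.

$2.27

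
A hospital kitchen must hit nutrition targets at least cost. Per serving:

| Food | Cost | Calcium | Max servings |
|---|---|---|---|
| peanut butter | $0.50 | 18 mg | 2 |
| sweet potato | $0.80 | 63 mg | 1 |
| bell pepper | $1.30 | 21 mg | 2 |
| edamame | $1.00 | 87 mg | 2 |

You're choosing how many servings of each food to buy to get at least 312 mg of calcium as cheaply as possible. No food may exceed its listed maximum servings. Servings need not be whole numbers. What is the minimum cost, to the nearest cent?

$6.21

Cost per mg of calcium: edamame $0.0115, sweet potato $0.0127, peanut butter $0.0278, bell pepper $0.0619.
Take 2 servings of edamame: +174.0 mg calcium for $2.00 (total $2.00, still need 138.0 mg).
Take 1 serving of sweet potato: +63.0 mg calcium for $0.80 (total $2.80, still need 75.0 mg).
Take 2 servings of peanut butter: +36.0 mg calcium for $1.00 (total $3.80, still need 39.0 mg).
Take 1.857 servings of bell pepper: +39.0 mg calcium for $2.41 (total $6.21, still need 0.0 mg).
Filling from the cheapest source first is optimal under one linear minimum: $6.21.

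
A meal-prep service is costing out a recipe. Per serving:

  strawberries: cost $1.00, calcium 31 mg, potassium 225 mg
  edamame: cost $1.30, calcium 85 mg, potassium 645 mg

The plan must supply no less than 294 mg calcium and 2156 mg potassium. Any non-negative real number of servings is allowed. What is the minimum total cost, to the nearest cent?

An LP optimum is at a vertex; with two nutrient constraints at most two foods are used. Check each candidate.
strawberries only: max(294/31, 2156/225) = 9.582 servings → $9.58.
edamame only: max(294/85, 2156/645) = 3.459 servings → $4.50.
strawberries + edamame with both tight: 7.322 servings and 0.7885 servings → $8.35.
So the least-cost plan costs $4.50.

$4.50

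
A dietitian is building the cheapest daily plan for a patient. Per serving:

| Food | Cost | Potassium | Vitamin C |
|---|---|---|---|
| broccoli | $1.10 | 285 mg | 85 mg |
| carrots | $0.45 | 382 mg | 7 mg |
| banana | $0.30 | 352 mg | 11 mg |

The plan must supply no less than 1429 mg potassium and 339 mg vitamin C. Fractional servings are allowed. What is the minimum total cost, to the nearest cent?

broccoli only: max(1429/285, 339/85) = 5.014 servings → $5.52.
carrots only: max(1429/382, 339/7) = 48.43 servings → $21.79.
banana only: max(1429/352, 339/11) = 30.82 servings → $9.25.
broccoli + carrots with both tight: 3.921 servings and 0.8154 servings → $4.68.
broccoli + banana with both tight: 3.868 servings and 0.9278 servings → $4.53.
carrots + banana: intersection lies outside the first quadrant.
Cheapest feasible corner: $4.53.

$4.53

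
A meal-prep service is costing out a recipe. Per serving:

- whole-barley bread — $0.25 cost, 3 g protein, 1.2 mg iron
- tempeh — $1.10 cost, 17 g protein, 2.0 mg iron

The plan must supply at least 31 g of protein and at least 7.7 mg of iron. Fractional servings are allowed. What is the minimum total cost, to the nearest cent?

A basic optimal solution has at most two foods positive. Try each food alone and each pair with both targets met exactly.
whole-barley bread only: max(31/3, 7.7/1.2) = 10.33 servings → $2.58.
tempeh only: max(31/17, 7.7/2.0) = 3.85 servings → $4.24.
whole-barley bread + tempeh with both tight: 4.785 servings and 0.9792 servings → $2.27.
So the least-cost plan costs $2.27.

$2.27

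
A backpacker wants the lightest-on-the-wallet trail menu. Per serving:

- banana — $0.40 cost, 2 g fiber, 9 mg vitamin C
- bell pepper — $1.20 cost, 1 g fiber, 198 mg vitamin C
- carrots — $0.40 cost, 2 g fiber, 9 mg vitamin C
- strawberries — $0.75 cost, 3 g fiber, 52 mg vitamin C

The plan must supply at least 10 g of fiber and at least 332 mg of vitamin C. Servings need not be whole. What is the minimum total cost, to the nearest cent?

$3.33

This is a tiny linear program; its minimum lies at a vertex of the feasible set. List the vertices and price them.
banana only: max(10/2, 332/9) = 36.89 servings → $14.76.
bell pepper only: max(10/1, 332/198) = 10 servings → $12.00.
carrots only: max(10/2, 332/9) = 36.89 servings → $14.76.
strawberries only: max(10/3, 332/52) = 6.385 servings → $4.79.
banana + bell pepper with both tight: 4.258 servings and 1.483 servings → $3.48.
banana + carrots (both tight): parallel constraints — no distinct corner.
banana + strawberries with both targets exact would need a negative amount; discard.
bell pepper + carrots with both tight: 1.483 servings and 4.258 servings → $3.48.
bell pepper + strawberries with both tight: 0.8782 servings and 3.041 servings → $3.33.
carrots + strawberries: intersection lies outside the first quadrant.
So the least-cost plan costs $3.33.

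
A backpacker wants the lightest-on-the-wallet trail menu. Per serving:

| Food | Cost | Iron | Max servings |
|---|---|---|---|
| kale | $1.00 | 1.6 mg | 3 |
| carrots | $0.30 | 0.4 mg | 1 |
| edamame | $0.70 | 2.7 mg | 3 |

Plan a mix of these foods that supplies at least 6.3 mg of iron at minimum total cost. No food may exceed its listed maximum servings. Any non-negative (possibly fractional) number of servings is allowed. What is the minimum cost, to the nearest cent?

Cost per mg of iron: edamame $0.2593, kale $0.6250, carrots $0.7500.
Take 2.333 servings of edamame: +6.3 mg iron for $1.63 (total $1.63, still need 0.0 mg).
Greedy by cheapest-per-mg is optimal for a single linear constraint, so the minimum cost is $1.63.

$1.63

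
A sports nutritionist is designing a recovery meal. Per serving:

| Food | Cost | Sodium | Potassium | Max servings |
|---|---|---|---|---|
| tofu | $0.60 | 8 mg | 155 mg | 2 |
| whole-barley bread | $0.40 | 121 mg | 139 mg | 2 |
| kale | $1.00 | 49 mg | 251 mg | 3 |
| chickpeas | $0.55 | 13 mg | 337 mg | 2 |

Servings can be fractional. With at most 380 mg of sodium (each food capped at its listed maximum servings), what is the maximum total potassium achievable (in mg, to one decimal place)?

1956.4 mg

Potassium per mg sodium: chickpeas 25.92, tofu 19.38, kale 5.122, whole-barley bread 1.149.
Take 2 servings of chickpeas: uses 26 mg sodium, +674.0 mg potassium (running total 674.0 mg).
Take 2 servings of tofu: uses 16 mg sodium, +310.0 mg potassium (running total 984.0 mg).
Take 3 servings of kale: uses 147 mg sodium, +753.0 mg potassium (running total 1737.0 mg).
Take 1.579 servings of whole-barley bread: uses 191 mg sodium, +219.4 mg potassium (running total 1956.4 mg).
Filling greedily by potassium-per-mg sodium is optimal for one linear limit, giving 1956.4 mg.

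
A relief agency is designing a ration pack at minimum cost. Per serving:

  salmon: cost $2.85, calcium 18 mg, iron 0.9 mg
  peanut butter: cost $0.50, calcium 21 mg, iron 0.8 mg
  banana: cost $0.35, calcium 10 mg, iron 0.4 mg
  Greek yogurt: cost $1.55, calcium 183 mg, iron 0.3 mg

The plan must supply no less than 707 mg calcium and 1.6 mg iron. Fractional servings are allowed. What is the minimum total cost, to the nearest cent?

salmon only: max(707/18, 1.6/0.9) = 39.28 servings → $111.94.
peanut butter only: max(707/21, 1.6/0.8) = 33.67 servings → $16.83.
banana only: max(707/10, 1.6/0.4) = 70.7 servings → $24.75.
Greek yogurt only: max(707/183, 1.6/0.3) = 5.333 servings → $8.27.
salmon + peanut butter: intersection lies outside the first quadrant.
salmon + banana with both targets exact would need a negative amount; discard.
salmon + Greek yogurt with both tight: 0.5066 servings and 3.814 servings → $7.35.
peanut butter + banana: the both-tight solution has a negative serving — not a feasible corner.
peanut butter + Greek yogurt with both tight: 0.576 servings and 3.797 servings → $6.17.
banana + Greek yogurt with both tight: 1.15 servings and 3.801 servings → $6.29.
The minimum over all feasible corners is $6.17.

$6.17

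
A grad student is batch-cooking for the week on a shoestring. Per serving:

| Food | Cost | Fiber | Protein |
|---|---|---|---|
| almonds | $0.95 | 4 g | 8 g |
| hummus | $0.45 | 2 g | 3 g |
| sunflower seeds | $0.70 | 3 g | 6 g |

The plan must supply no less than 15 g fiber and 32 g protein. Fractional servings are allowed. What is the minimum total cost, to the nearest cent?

$3.73

almonds only: max(15/4, 32/8) = 4 servings → $3.80.
hummus only: max(15/2, 32/3) = 10.67 servings → $4.80.
sunflower seeds only: max(15/3, 32/6) = 5.333 servings → $3.73.
almonds + hummus with both targets exact would need a negative amount; discard.
almonds + sunflower seeds (both tight): parallel constraints — no distinct corner.
hummus + sunflower seeds: the both-tight solution has a negative serving — not a feasible corner.
So the least-cost plan costs $3.73.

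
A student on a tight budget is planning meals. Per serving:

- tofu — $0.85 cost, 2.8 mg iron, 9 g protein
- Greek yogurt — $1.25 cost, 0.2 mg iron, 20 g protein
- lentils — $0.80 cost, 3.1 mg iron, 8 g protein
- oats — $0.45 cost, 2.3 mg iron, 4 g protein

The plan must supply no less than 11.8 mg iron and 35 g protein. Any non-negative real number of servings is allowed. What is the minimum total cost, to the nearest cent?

$3.20

At the optimum either one food covers both requirements or two foods hit both targets exactly; no other combination can be cheaper.
tofu only: max(11.8/2.8, 35/9) = 4.214 servings → $3.58.
Greek yogurt only: max(11.8/0.2, 35/20) = 59 servings → $73.75.
lentils only: max(11.8/3.1, 35/8) = 4.375 servings → $3.50.
oats only: max(11.8/2.3, 35/4) = 8.75 servings → $3.94.
tofu + Greek yogurt: intersection lies outside the first quadrant.
tofu + lentils with both tight: 2.564 servings and 1.491 servings → $3.37.
tofu + oats with both tight: 3.505 servings and 0.8632 servings → $3.37.
Greek yogurt + lentils with both tight: 0.2334 servings and 3.791 servings → $3.32.
Greek yogurt + oats with both tight: 0.7367 servings and 5.066 servings → $3.20.
lentils + oats with both targets exact would need a negative amount; discard.
The minimum over all feasible corners is $3.20.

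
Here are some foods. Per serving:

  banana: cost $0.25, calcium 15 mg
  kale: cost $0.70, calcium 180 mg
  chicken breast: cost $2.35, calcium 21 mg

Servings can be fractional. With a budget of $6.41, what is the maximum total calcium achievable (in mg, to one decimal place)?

1648.3 mg

Calcium per dollar: kale 257.1, banana 60, chicken breast 8.936.
With no serving limits, spend the whole cost allowance on kale: $6.41 / $0.70 × 180 mg = 1648.3 mg.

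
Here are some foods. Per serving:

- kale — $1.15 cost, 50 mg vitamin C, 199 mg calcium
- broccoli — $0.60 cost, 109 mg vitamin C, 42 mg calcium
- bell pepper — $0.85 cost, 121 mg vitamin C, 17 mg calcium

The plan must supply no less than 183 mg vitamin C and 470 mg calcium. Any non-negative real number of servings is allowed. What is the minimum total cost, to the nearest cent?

$2.95

At the optimum either one food covers both requirements or two foods hit both targets exactly; no other combination can be cheaper.
kale only: max(183/50, 470/199) = 3.66 servings → $4.21.
broccoli only: max(183/109, 470/42) = 11.19 servings → $6.71.
bell pepper only: max(183/121, 470/17) = 27.65 servings → $23.50.
kale + broccoli with both tight: 2.223 servings and 0.6593 servings → $2.95.
kale + bell pepper with both tight: 2.314 servings and 0.5561 servings → $3.13.
broccoli + bell pepper: intersection lies outside the first quadrant.
The minimum over all feasible corners is $2.95.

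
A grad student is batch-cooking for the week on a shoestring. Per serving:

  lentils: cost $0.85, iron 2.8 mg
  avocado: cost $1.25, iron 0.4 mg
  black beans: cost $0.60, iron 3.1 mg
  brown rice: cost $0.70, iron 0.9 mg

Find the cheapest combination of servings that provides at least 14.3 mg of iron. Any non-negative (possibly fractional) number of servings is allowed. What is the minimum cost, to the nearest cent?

Cost per mg of iron: black beans $0.1935, lentils $0.3036, brown rice $0.7778, avocado $3.1250.
With no serving limits, use only black beans: 14.3 mg / 3.1 mg = 4.613 servings × $0.60 = $2.77.

$2.77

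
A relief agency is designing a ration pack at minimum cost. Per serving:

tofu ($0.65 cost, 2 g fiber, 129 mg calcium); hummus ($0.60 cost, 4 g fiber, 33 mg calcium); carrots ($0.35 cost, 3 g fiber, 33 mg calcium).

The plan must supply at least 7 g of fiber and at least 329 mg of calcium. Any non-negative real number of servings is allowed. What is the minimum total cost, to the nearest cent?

With two linear requirements the optimum uses one or two foods; enumerate the corners.
tofu only: max(7/2, 329/129) = 3.5 servings → $2.27.
hummus only: max(7/4, 329/33) = 9.97 servings → $5.98.
carrots only: max(7/3, 329/33) = 9.97 servings → $3.49.
tofu + hummus with both tight: 2.411 servings and 0.5444 servings → $1.89.
tofu + carrots with both tight: 2.355 servings and 0.7632 servings → $1.80.
hummus + carrots with both targets exact would need a negative amount; discard.
So the least-cost plan costs $1.80.

$1.80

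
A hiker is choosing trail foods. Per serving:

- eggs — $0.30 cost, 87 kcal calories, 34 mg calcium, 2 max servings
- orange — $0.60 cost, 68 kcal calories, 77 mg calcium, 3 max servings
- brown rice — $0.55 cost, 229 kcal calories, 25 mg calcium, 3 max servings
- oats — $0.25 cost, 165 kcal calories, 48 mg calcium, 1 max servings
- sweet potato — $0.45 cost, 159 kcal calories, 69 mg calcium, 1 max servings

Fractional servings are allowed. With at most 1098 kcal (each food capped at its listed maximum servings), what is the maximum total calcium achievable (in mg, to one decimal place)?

Calcium per kcal: orange 1.132, sweet potato 0.434, eggs 0.3908, oats 0.2909, brown rice 0.1092.
Take 3 servings of orange: uses 204 kcal, +231.0 mg calcium (running total 231.0 mg).
Take 1 serving of sweet potato: uses 159 kcal, +69.0 mg calcium (running total 300.0 mg).
Take 2 servings of eggs: uses 174 kcal, +68.0 mg calcium (running total 368.0 mg).
Take 1 serving of oats: uses 165 kcal, +48.0 mg calcium (running total 416.0 mg).
Take 1.729 servings of brown rice: uses 396 kcal, +43.2 mg calcium (running total 459.2 mg).
Filling greedily by calcium-per-kcal is optimal for one linear limit, giving 459.2 mg.

459.2 mg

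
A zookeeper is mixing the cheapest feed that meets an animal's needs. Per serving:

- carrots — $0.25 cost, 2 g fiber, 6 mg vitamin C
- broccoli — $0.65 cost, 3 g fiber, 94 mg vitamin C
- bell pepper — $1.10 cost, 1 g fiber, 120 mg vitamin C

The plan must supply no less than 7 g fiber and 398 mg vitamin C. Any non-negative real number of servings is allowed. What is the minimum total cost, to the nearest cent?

Check every corner: each single food scaled to meet both minima, and each pair solved so both constraints bind.
carrots only: max(7/2, 398/6) = 66.33 servings → $16.58.
broccoli only: max(7/3, 398/94) = 4.234 servings → $2.75.
bell pepper only: max(7/1, 398/120) = 7 servings → $7.70.
carrots + broccoli: intersection lies outside the first quadrant.
carrots + bell pepper with both tight: 1.889 servings and 3.222 servings → $4.02.
broccoli + bell pepper with both tight: 1.662 servings and 2.015 servings → $3.30.
So the least-cost plan costs $2.75.

$2.75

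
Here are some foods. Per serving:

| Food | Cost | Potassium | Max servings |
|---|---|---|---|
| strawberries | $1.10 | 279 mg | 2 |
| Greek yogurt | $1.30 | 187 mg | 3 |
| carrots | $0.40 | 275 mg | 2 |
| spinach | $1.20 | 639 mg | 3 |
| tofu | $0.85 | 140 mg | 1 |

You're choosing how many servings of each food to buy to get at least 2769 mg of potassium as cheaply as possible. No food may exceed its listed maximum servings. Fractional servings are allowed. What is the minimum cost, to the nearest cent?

$5.59

Cost per mg of potassium: carrots $0.0015, spinach $0.0019, strawberries $0.0039, tofu $0.0061, Greek yogurt $0.0070.
Take 2 servings of carrots: +550.0 mg potassium for $0.80 (total $0.80, still need 2219.0 mg).
Take 3 servings of spinach: +1917.0 mg potassium for $3.60 (total $4.40, still need 302.0 mg).
Take 1.082 servings of strawberries: +302.0 mg potassium for $1.19 (total $5.59, still need 0.0 mg).
Filling from the cheapest source first is optimal under one linear minimum: $5.59.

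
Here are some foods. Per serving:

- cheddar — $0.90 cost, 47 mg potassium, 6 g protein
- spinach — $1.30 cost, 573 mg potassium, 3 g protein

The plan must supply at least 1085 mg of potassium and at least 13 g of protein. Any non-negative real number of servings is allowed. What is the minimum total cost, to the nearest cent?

$3.47

With two linear requirements the optimum uses one or two foods; enumerate the corners.
cheddar only: max(1085/47, 13/6) = 23.09 servings → $20.78.
spinach only: max(1085/573, 13/3) = 4.333 servings → $5.63.
cheddar + spinach with both tight: 1.272 servings and 1.789 servings → $3.47.
The minimum over all feasible corners is $3.47.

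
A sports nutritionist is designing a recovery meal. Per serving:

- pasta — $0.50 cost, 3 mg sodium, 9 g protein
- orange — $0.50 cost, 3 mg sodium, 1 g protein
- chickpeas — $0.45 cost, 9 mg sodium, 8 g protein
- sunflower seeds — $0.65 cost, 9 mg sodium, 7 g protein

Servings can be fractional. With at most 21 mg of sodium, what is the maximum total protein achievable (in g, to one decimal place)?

63.0 g

Protein per mg sodium: pasta 3, chickpeas 0.8889, sunflower seeds 0.7778, orange 0.3333.
With no serving limits, spend the whole sodium allowance on pasta: 21 mg / 3 mg × 9 g = 63.0 g.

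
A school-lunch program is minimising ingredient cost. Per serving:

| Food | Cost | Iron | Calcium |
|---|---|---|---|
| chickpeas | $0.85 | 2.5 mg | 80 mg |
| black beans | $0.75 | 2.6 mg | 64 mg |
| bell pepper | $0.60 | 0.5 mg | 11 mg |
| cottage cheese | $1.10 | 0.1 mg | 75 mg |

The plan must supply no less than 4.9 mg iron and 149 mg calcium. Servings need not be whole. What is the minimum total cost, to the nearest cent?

Minimising a linear cost over {iron ≥ 4.9, calcium ≥ 149, servings ≥ 0} — the optimum is at a vertex, using one or two foods.
chickpeas only: max(4.9/2.5, 149/80) = 1.96 servings → $1.67.
black beans only: max(4.9/2.6, 149/64) = 2.328 servings → $1.75.
bell pepper only: max(4.9/0.5, 149/11) = 13.55 servings → $8.13.
cottage cheese only: max(4.9/0.1, 149/75) = 49 servings → $53.90.
chickpeas + black beans with both tight: 1.538 servings and 0.4062 servings → $1.61.
chickpeas + bell pepper with both tight: 1.648 servings and 1.56 servings → $2.34.
chickpeas + cottage cheese: the both-tight solution has a negative serving — not a feasible corner.
black beans + bell pepper: intersection lies outside the first quadrant.
black beans + cottage cheese with both tight: 1.87 servings and 0.3913 servings → $1.83.
bell pepper + cottage cheese with both tight: 9.687 servings and 0.5659 servings → $6.43.
Cheapest feasible corner: $1.61.

$1.61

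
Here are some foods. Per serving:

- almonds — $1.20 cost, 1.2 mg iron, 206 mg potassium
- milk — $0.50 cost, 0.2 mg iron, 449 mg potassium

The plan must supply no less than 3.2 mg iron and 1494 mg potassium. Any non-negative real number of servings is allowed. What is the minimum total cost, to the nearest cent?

$3.88

Two binding constraints pin down two serving amounts, so the optimal mix uses at most two foods. The candidates are each food alone (scaled to the tighter of iron/potassium) and each pair with both constraints tight.
almonds only: max(3.2/1.2, 1494/206) = 7.252 servings → $8.70.
milk only: max(3.2/0.2, 1494/449) = 16 servings → $8.00.
almonds + milk with both tight: 2.287 servings and 2.278 servings → $3.88.
Cheapest feasible corner: $3.88.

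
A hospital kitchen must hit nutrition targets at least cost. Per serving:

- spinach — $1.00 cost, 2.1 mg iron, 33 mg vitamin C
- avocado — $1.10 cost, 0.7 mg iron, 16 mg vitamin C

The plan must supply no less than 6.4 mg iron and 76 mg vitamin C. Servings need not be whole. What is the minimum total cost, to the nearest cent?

$3.05

The cheapest plan sits at a corner of the feasible region — with two constraints it uses at most two foods.
spinach only: max(6.4/2.1, 76/33) = 3.048 servings → $3.05.
avocado only: max(6.4/0.7, 76/16) = 9.143 servings → $10.06.
spinach + avocado: intersection lies outside the first quadrant.
The minimum over all feasible corners is $3.05.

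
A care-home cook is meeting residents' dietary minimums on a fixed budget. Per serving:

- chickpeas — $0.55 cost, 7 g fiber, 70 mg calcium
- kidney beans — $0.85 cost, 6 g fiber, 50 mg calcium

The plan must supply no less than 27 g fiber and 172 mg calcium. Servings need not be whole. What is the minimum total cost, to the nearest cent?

$2.12

At the optimum either one food covers both requirements or two foods hit both targets exactly; no other combination can be cheaper.
chickpeas only: max(27/7, 172/70) = 3.857 servings → $2.12.
kidney beans only: max(27/6, 172/50) = 4.5 servings → $3.83.
chickpeas + kidney beans with both targets exact would need a negative amount; discard.
So the least-cost plan costs $2.12.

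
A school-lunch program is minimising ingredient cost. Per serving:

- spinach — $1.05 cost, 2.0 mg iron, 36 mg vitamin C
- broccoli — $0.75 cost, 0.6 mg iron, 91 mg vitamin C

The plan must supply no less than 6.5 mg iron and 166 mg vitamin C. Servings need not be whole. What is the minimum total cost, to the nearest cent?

$3.68

A basic optimal solution has at most two foods positive. Try each food alone and each pair with both targets met exactly.
spinach only: max(6.5/2.0, 166/36) = 4.611 servings → $4.84.
broccoli only: max(6.5/0.6, 166/91) = 10.83 servings → $8.12.
spinach + broccoli with both tight: 3.067 servings and 0.611 servings → $3.68.
Cheapest feasible corner: $3.68.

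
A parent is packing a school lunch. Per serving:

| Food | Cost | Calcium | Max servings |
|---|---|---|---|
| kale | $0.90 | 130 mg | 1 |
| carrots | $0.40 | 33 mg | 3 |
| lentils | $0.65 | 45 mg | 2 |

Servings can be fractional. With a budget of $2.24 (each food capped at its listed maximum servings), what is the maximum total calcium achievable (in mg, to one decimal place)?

238.7 mg

Calcium per dollar: kale 144.4, carrots 82.5, lentils 69.23.
Take 1 serving of kale: spends $0.90, +130.0 mg calcium (running total 130.0 mg).
Take 3 servings of carrots: spends $1.20, +99.0 mg calcium (running total 229.0 mg).
Take 0.2154 servings of lentils: spends $0.14, +9.7 mg calcium (running total 238.7 mg).
Greedy by best ratio exhausts the cost allowance optimally: 238.7 mg.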